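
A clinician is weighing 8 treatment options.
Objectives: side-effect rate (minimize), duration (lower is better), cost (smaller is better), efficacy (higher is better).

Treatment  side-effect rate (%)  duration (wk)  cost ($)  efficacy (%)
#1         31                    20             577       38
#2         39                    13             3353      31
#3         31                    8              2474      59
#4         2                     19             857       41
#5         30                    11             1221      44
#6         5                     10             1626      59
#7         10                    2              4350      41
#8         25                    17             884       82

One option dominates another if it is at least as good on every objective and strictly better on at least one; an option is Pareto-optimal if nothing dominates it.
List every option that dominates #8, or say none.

#1: worse on side-effect rate (31 vs 25).
#2: worse on side-effect rate (39 vs 25).
#3: worse on side-effect rate (31 vs 25).
#4: worse on duration (19 vs 17).
#5: worse on side-effect rate (30 vs 25).
#6: worse on cost (1626 vs 884).
#7: worse on cost (4350 vs 884).
No option dominates #8.

none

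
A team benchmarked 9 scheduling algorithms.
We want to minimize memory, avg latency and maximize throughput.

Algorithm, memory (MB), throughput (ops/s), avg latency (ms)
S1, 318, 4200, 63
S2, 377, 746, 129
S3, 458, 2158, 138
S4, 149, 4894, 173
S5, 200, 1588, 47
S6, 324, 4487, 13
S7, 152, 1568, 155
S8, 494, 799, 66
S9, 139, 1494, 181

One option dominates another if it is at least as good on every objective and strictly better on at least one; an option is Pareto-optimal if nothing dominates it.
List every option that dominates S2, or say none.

S1: memory 318≤377, throughput 4200≥746, avg latency 63≤129 — dominates S2.
S5: memory 200≤377, throughput 1588≥746, avg latency 47≤129 — dominates S2.
S6: memory 324≤377, throughput 4487≥746, avg latency 13≤129 — dominates S2.
Others (S3, S4, S7, S8, S9) are each worse than S2 on at least one objective.

S1, S5, S6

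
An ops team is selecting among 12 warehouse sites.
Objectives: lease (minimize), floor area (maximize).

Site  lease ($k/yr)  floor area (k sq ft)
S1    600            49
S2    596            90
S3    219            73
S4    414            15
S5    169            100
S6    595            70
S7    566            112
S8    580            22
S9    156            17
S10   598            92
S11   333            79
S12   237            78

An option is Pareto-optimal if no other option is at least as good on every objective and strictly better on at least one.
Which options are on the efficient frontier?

S1: dominated by S2 (lease 596≤600, floor area 90≥49).
S2: dominated by S5 (lease 169≤596, floor area 100≥90).
S3: dominated by S5 (lease 169≤219, floor area 100≥73).
S4: dominated by S3 (lease 219≤414, floor area 73≥15).
S5: not dominated.
S6: dominated by S3 (lease 219≤595, floor area 73≥70).
S7: not dominated (best floor area).
S8: dominated by S3 (lease 219≤580, floor area 73≥22).
S9: not dominated (best lease).
S10: dominated by S5 (lease 169≤598, floor area 100≥92).
S11: dominated by S5 (lease 169≤333, floor area 100≥79).
S12: dominated by S5 (lease 169≤237, floor area 100≥78).

S5, S7, S9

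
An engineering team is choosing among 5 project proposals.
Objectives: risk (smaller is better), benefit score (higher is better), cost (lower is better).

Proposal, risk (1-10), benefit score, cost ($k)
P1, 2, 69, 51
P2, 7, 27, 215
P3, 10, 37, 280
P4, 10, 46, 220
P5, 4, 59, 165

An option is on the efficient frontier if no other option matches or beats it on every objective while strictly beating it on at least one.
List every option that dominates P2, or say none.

P1: risk 2≤7, benefit score 69≥27, cost 51≤215 — dominates P2.
P5: risk 4≤7, benefit score 59≥27, cost 165≤215 — dominates P2.
Others (P3, P4) are each worse than P2 on at least one objective.

P1, P5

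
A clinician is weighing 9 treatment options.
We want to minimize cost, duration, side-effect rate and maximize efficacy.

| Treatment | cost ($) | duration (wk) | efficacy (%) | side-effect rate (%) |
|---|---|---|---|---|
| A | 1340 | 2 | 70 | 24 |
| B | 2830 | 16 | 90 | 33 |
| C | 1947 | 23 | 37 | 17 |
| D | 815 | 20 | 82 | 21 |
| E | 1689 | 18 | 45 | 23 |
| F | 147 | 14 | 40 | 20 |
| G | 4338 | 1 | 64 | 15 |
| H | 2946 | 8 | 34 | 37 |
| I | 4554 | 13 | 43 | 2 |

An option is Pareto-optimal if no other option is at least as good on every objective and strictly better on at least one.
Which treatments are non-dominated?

A, B, C, D, E, F, G, I

A: not dominated.
B: not dominated (best efficacy).
C: not dominated.
D: not dominated.
E: not dominated.
F: not dominated (best cost).
G: not dominated (best duration).
H: dominated by A (cost 1340≤2946, duration 2≤8, efficacy 70≥34, side-effect rate 24≤37).
I: not dominated (best side-effect rate).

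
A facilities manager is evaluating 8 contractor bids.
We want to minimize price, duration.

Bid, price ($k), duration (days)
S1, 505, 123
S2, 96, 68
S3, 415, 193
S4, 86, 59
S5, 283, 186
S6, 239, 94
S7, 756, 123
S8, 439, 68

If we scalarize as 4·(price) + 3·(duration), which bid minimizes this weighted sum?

S1: 4·505 + 3·123 = 2389
S2: 4·96 + 3·68 = 588
S3: 4·415 + 3·193 = 2239
S4: 4·86 + 3·59 = 521
S5: 4·283 + 3·186 = 1690
S6: 4·239 + 3·94 = 1238
S7: 4·756 + 3·123 = 3393
S8: 4·439 + 3·68 = 1960
Lowest: S4 at 521.

S4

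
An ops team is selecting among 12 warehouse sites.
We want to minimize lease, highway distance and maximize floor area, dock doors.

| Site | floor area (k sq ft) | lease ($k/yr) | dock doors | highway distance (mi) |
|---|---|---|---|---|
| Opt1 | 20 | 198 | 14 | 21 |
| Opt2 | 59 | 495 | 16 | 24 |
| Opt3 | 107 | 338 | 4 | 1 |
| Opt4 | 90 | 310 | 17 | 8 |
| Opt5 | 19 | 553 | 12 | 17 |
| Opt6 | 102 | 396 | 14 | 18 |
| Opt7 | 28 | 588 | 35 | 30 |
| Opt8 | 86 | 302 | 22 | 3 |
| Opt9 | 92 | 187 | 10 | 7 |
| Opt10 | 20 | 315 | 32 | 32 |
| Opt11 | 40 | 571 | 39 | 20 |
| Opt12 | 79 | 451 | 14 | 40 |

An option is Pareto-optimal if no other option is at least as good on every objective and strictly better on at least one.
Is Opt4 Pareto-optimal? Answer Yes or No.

Yes

Opt1: worse on floor area (20 vs 90).
Opt2: worse on floor area (59 vs 90).
Opt3: worse on lease (338 vs 310).
Opt5: worse on floor area (19 vs 90).
Opt6: worse on lease (396 vs 310).
Opt7: worse on floor area (28 vs 90).
Opt8: worse on floor area (86 vs 90).
Opt9: worse on dock doors (10 vs 17).
Opt10: worse on floor area (20 vs 90).
Opt11: worse on floor area (40 vs 90).
Opt12: worse on floor area (79 vs 90).
No option is at least as good as Opt4 on every objective and strictly better on one.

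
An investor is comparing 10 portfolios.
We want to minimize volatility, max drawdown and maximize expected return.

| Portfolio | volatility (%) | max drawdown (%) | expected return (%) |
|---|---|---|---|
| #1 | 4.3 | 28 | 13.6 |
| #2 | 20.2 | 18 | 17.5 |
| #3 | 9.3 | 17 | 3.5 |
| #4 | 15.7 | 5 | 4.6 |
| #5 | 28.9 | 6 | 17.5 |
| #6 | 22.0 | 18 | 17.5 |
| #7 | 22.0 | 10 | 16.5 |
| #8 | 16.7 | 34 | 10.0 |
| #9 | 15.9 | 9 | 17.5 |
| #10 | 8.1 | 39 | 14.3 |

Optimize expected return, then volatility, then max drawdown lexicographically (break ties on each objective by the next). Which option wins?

First maximize expected return: best is 17.5, kept {#2, #5, #6, #9}.
Then minimize volatility: best is 15.9, kept {#9}.

#9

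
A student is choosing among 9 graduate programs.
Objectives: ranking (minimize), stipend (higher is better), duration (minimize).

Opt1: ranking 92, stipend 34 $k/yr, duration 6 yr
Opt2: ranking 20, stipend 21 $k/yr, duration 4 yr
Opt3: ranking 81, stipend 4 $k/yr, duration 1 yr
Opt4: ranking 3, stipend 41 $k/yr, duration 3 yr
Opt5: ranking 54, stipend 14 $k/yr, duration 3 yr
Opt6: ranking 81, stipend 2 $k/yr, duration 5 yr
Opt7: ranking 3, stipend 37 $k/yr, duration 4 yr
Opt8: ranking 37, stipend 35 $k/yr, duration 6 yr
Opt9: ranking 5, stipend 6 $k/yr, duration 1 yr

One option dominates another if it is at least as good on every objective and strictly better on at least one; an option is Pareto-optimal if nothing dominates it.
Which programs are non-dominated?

Opt1: dominated by Opt4 (ranking 3≤92, stipend 41≥34, duration 3≤6).
Opt2: dominated by Opt4 (ranking 3≤20, stipend 41≥21, duration 3≤4).
Opt3: dominated by Opt9 (ranking 5≤81, stipend 6≥4, duration 1≤1).
Opt4: not dominated (best stipend).
Opt5: dominated by Opt4 (ranking 3≤54, stipend 41≥14, duration 3≤3).
Opt6: dominated by Opt2 (ranking 20≤81, stipend 21≥2, duration 4≤5).
Opt7: dominated by Opt4 (ranking 3≤3, stipend 41≥37, duration 3≤4).
Opt8: dominated by Opt4 (ranking 3≤37, stipend 41≥35, duration 3≤6).
Opt9: not dominated.

Opt4, Opt9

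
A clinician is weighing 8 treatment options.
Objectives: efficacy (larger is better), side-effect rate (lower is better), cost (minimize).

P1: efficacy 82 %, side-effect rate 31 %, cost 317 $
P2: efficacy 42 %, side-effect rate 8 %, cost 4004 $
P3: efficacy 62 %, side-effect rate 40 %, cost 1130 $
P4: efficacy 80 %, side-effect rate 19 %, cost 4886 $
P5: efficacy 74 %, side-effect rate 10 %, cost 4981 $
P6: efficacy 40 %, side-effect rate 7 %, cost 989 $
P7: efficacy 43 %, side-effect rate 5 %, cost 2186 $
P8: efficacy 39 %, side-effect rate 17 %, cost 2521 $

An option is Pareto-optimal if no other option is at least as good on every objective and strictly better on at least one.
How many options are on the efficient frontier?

P1: not dominated (best efficacy).
P2: dominated by P7 (efficacy 43≥42, side-effect rate 5≤8, cost 2186≤4004).
P3: dominated by P1 (efficacy 82≥62, side-effect rate 31≤40, cost 317≤1130).
P4: not dominated.
P5: not dominated.
P6: not dominated.
P7: not dominated (best side-effect rate).
P8: dominated by P6 (efficacy 40≥39, side-effect rate 7≤17, cost 989≤2521).
Pareto-optimal: P1, P4, P5, P6, P7 → 5.

5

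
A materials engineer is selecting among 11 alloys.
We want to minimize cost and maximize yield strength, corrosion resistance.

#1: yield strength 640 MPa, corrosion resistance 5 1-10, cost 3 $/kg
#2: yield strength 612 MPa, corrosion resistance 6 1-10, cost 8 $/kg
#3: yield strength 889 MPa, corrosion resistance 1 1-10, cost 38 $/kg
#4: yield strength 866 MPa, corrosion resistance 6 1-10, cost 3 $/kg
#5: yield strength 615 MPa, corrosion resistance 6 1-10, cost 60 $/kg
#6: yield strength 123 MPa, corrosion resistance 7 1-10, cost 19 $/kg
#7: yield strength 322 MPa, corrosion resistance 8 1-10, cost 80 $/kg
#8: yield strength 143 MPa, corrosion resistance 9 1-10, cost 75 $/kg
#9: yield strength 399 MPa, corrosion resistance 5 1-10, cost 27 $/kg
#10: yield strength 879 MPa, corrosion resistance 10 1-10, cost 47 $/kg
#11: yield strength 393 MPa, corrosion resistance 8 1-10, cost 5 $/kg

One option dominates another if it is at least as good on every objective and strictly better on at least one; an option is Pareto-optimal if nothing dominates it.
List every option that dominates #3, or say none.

none

#1: worse on yield strength (640 vs 889).
#2: worse on yield strength (612 vs 889).
#4: worse on yield strength (866 vs 889).
#5: worse on yield strength (615 vs 889).
#6: worse on yield strength (123 vs 889).
#7: worse on yield strength (322 vs 889).
#8: worse on yield strength (143 vs 889).
#9: worse on yield strength (399 vs 889).
#10: worse on yield strength (879 vs 889).
#11: worse on yield strength (393 vs 889).
No option dominates #3.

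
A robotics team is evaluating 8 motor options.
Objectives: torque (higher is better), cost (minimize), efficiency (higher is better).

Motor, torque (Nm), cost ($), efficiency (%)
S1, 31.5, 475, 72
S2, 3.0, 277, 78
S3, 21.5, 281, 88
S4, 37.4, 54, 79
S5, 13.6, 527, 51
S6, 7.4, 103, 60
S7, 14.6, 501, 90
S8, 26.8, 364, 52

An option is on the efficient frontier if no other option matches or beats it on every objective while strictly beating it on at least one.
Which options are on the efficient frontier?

S1: dominated by S4 (torque 37.4≥31.5, cost 54≤475, efficiency 79≥72).
S2: dominated by S4 (torque 37.4≥3.0, cost 54≤277, efficiency 79≥78).
S3: not dominated.
S4: not dominated (best torque).
S5: dominated by S1 (torque 31.5≥13.6, cost 475≤527, efficiency 72≥51).
S6: dominated by S4 (torque 37.4≥7.4, cost 54≤103, efficiency 79≥60).
S7: not dominated (best efficiency).
S8: dominated by S4 (torque 37.4≥26.8, cost 54≤364, efficiency 79≥52).

S3, S4, S7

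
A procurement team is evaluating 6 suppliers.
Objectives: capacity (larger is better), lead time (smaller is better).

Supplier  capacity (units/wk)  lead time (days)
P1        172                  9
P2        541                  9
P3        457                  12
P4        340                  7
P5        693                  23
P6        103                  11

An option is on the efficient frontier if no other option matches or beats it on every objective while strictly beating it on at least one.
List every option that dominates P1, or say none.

P2, P4

P2: capacity 541≥172, lead time 9≤9 — dominates P1.
P4: capacity 340≥172, lead time 7≤9 — dominates P1.
Others (P3, P5, P6) are each worse than P1 on at least one objective.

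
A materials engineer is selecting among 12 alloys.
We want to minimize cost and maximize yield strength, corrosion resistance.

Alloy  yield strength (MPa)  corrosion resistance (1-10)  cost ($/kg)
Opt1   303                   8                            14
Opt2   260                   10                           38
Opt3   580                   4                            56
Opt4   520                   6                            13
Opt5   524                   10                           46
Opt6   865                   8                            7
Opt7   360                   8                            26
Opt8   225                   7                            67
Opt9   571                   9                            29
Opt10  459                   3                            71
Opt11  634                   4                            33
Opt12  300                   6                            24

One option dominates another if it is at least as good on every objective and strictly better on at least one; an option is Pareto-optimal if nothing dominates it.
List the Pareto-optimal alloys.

Opt2, Opt5, Opt6, Opt9

Opt1: dominated by Opt6 (yield strength 865≥303, corrosion resistance 8≥8, cost 7≤14).
Opt2: not dominated.
Opt3: dominated by Opt6 (yield strength 865≥580, corrosion resistance 8≥4, cost 7≤56).
Opt4: dominated by Opt6 (yield strength 865≥520, corrosion resistance 8≥6, cost 7≤13).
Opt5: not dominated.
Opt6: not dominated (best yield strength).
Opt7: dominated by Opt6 (yield strength 865≥360, corrosion resistance 8≥8, cost 7≤26).
Opt8: dominated by Opt1 (yield strength 303≥225, corrosion resistance 8≥7, cost 14≤67).
Opt9: not dominated.
Opt10: dominated by Opt3 (yield strength 580≥459, corrosion resistance 4≥3, cost 56≤71).
Opt11: dominated by Opt6 (yield strength 865≥634, corrosion resistance 8≥4, cost 7≤33).
Opt12: dominated by Opt1 (yield strength 303≥300, corrosion resistance 8≥6, cost 14≤24).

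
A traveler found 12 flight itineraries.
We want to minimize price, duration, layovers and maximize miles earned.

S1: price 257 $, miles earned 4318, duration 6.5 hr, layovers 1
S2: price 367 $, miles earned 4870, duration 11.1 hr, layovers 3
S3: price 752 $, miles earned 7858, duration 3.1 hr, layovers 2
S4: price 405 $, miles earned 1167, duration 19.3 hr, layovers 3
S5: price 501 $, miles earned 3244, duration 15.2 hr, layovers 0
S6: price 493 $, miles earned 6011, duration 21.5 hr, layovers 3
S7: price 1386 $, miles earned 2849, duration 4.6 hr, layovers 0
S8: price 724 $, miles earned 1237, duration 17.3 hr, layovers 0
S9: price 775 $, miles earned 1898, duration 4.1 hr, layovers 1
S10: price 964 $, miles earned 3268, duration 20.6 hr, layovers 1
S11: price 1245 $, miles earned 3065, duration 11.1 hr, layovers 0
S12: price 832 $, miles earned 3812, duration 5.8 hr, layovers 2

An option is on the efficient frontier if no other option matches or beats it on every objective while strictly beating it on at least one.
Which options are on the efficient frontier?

S1, S2, S3, S5, S6, S7, S9, S11

S1: not dominated (best price).
S2: not dominated.
S3: not dominated (best miles earned).
S4: dominated by S1 (price 257≤405, miles earned 4318≥1167, duration 6.5≤19.3, layovers 1≤3).
S5: not dominated.
S6: not dominated.
S7: not dominated.
S8: dominated by S5 (price 501≤724, miles earned 3244≥1237, duration 15.2≤17.3, layovers 0≤0).
S9: not dominated.
S10: dominated by S1 (price 257≤964, miles earned 4318≥3268, duration 6.5≤20.6, layovers 1≤1).
S11: not dominated.
S12: dominated by S3 (price 752≤832, miles earned 7858≥3812, duration 3.1≤5.8, layovers 2≤2).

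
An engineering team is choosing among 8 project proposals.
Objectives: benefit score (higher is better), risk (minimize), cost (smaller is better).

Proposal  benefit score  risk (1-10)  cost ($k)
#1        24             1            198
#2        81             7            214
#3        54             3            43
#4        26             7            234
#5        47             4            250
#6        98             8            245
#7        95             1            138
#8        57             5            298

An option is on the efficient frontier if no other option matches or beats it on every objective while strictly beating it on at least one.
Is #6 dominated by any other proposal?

No

#1: worse on benefit score (24 vs 98).
#2: worse on benefit score (81 vs 98).
#3: worse on benefit score (54 vs 98).
#4: worse on benefit score (26 vs 98).
#5: worse on benefit score (47 vs 98).
#7: worse on benefit score (95 vs 98).
#8: worse on benefit score (57 vs 98).
No option is at least as good as #6 on every objective and strictly better on one.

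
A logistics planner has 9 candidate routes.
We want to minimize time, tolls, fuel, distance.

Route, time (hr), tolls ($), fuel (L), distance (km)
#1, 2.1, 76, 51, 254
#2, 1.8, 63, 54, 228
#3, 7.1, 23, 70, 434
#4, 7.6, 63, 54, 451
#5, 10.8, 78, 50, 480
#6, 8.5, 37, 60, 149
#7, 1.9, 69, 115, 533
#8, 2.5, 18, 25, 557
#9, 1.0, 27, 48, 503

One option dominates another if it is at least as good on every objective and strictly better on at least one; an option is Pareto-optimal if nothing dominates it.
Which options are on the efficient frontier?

#1: not dominated.
#2: not dominated.
#3: not dominated.
#4: dominated by #2 (time 1.8≤7.6, tolls 63≤63, fuel 54≤54, distance 228≤451).
#5: not dominated.
#6: not dominated (best distance).
#7: dominated by #2 (time 1.8≤1.9, tolls 63≤69, fuel 54≤115, distance 228≤533).
#8: not dominated (best tolls).
#9: not dominated (best time).

#1, #2, #3, #5, #6, #8, #9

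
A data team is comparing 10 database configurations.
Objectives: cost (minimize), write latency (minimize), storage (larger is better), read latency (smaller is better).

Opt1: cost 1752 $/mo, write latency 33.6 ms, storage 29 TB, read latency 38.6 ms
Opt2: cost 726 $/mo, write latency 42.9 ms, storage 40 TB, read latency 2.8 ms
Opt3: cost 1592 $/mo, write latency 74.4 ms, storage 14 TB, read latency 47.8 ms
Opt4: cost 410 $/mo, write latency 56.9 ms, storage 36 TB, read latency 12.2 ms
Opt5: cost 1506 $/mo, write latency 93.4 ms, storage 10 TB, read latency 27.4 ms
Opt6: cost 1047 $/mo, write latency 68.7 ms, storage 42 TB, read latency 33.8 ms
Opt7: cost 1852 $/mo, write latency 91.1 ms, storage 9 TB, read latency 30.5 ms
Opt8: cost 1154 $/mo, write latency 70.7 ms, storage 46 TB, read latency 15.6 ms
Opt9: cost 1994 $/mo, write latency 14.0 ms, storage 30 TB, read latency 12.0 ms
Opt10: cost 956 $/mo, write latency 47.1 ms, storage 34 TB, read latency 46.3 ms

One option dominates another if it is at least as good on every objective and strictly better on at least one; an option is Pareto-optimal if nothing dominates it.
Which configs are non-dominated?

Opt1: not dominated.
Opt2: not dominated (best read latency).
Opt3: dominated by Opt2 (cost 726≤1592, write latency 42.9≤74.4, storage 40≥14, read latency 2.8≤47.8).
Opt4: not dominated (best cost).
Opt5: dominated by Opt2 (cost 726≤1506, write latency 42.9≤93.4, storage 40≥10, read latency 2.8≤27.4).
Opt6: not dominated.
Opt7: dominated by Opt2 (cost 726≤1852, write latency 42.9≤91.1, storage 40≥9, read latency 2.8≤30.5).
Opt8: not dominated (best storage).
Opt9: not dominated (best write latency).
Opt10: dominated by Opt2 (cost 726≤956, write latency 42.9≤47.1, storage 40≥34, read latency 2.8≤46.3).

Opt1, Opt2, Opt4, Opt6, Opt8, Opt9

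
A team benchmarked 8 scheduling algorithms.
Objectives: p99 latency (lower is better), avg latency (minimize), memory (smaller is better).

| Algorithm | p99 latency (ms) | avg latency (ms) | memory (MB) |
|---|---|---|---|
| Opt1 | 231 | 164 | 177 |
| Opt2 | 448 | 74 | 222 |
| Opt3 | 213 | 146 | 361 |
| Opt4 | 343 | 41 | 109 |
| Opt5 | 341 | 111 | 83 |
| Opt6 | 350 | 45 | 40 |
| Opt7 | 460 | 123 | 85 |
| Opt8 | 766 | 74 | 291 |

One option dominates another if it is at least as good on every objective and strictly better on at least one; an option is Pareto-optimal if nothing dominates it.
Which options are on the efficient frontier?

Opt1, Opt3, Opt4, Opt5, Opt6

Opt1: not dominated.
Opt2: dominated by Opt4 (p99 latency 343≤448, avg latency 41≤74, memory 109≤222).
Opt3: not dominated (best p99 latency).
Opt4: not dominated (best avg latency).
Opt5: not dominated.
Opt6: not dominated (best memory).
Opt7: dominated by Opt5 (p99 latency 341≤460, avg latency 111≤123, memory 83≤85).
Opt8: dominated by Opt2 (p99 latency 448≤766, avg latency 74≤74, memory 222≤291).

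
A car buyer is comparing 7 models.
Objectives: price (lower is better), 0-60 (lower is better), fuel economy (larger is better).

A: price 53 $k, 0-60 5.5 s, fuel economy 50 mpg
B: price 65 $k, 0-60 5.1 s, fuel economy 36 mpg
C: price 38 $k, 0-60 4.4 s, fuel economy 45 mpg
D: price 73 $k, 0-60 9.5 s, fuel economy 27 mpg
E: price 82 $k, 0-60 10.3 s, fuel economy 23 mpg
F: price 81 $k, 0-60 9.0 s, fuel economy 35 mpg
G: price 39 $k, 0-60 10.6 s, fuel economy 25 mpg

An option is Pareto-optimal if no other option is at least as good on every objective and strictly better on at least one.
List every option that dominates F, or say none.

A: price 53≤81, 0-60 5.5≤9.0, fuel economy 50≥35 — dominates F.
B: price 65≤81, 0-60 5.1≤9.0, fuel economy 36≥35 — dominates F.
C: price 38≤81, 0-60 4.4≤9.0, fuel economy 45≥35 — dominates F.
Others (D, E, G) are each worse than F on at least one objective.

A, B, C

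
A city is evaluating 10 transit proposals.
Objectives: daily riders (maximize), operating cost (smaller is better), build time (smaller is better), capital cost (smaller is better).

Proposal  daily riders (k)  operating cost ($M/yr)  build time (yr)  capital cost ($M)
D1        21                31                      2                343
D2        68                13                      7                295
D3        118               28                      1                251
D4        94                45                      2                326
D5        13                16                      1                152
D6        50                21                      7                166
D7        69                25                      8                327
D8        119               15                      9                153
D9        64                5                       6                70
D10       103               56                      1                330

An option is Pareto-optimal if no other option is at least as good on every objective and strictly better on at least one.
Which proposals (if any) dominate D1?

D3

D3: daily riders 118≥21, operating cost 28≤31, build time 1≤2, capital cost 251≤343 — dominates D1.
Others (D2, D4, D5, D6, D7, D8, D9, D10) are each worse than D1 on at least one objective.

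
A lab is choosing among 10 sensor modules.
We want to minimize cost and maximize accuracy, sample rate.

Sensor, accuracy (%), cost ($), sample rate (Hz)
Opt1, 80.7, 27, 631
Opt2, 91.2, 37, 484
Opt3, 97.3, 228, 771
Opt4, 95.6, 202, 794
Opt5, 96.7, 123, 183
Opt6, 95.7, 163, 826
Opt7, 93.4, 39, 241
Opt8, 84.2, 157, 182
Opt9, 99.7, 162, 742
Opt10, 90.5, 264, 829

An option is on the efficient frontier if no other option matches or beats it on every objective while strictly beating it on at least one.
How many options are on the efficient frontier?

Opt1: not dominated (best cost).
Opt2: not dominated.
Opt3: not dominated.
Opt4: dominated by Opt6 (accuracy 95.7≥95.6, cost 163≤202, sample rate 826≥794).
Opt5: not dominated.
Opt6: not dominated.
Opt7: not dominated.
Opt8: dominated by Opt2 (accuracy 91.2≥84.2, cost 37≤157, sample rate 484≥182).
Opt9: not dominated (best accuracy).
Opt10: not dominated (best sample rate).
Pareto-optimal: Opt1, Opt2, Opt3, Opt5, Opt6, Opt7, Opt9, Opt10 → 8.

8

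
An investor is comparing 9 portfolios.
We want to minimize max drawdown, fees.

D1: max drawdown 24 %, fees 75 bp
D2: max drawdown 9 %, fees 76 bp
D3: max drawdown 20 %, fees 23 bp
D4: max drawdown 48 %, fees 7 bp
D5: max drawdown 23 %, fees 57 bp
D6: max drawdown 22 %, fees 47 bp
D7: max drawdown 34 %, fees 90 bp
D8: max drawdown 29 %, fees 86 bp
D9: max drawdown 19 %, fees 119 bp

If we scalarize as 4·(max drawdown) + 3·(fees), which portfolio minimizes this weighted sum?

D3

D1: 4·24 + 3·75 = 321
D2: 4·9 + 3·76 = 264
D3: 4·20 + 3·23 = 149
D4: 4·48 + 3·7 = 213
D5: 4·23 + 3·57 = 263
D6: 4·22 + 3·47 = 229
D7: 4·34 + 3·90 = 406
D8: 4·29 + 3·86 = 374
D9: 4·19 + 3·119 = 433
Lowest: D3 at 149.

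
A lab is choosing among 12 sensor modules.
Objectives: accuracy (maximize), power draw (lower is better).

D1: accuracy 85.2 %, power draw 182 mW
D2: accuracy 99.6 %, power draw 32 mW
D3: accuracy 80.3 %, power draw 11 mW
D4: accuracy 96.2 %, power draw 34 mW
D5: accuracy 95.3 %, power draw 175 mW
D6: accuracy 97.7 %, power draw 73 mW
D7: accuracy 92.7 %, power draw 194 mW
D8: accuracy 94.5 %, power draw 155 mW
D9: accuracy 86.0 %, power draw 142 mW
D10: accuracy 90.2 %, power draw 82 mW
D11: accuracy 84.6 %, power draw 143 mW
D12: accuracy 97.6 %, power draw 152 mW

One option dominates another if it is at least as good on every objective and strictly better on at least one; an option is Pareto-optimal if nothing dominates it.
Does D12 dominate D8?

Yes

D12 vs D8: accuracy 97.6≥94.5, power draw 152≤155 — D12 is at least as good on every objective with at least one strict improvement.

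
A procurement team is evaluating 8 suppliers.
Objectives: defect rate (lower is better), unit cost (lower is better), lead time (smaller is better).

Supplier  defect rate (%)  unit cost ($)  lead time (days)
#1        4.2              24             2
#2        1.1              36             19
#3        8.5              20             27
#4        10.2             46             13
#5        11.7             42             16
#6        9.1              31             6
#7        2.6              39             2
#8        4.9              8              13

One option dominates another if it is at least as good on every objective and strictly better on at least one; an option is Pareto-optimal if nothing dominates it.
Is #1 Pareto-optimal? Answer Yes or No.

#2: worse on unit cost (36 vs 24).
#3: worse on defect rate (8.5 vs 4.2).
#4: worse on defect rate (10.2 vs 4.2).
#5: worse on defect rate (11.7 vs 4.2).
#6: worse on defect rate (9.1 vs 4.2).
#7: worse on unit cost (39 vs 24).
#8: worse on defect rate (4.9 vs 4.2).
No option is at least as good as #1 on every objective and strictly better on one.

Yes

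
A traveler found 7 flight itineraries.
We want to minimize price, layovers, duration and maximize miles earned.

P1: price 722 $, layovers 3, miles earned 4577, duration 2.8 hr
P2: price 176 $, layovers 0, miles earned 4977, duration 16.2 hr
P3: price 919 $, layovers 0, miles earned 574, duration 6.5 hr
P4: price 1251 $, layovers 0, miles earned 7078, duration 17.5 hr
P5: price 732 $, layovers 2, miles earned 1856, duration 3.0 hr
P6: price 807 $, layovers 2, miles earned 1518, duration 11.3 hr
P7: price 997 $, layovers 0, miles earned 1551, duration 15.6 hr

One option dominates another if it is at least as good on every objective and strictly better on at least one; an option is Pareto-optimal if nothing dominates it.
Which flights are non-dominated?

P1, P2, P3, P4, P5, P7

P1: not dominated (best duration).
P2: not dominated (best price).
P3: not dominated.
P4: not dominated (best miles earned).
P5: not dominated.
P6: dominated by P5 (price 732≤807, layovers 2≤2, miles earned 1856≥1518, duration 3.0≤11.3).
P7: not dominated.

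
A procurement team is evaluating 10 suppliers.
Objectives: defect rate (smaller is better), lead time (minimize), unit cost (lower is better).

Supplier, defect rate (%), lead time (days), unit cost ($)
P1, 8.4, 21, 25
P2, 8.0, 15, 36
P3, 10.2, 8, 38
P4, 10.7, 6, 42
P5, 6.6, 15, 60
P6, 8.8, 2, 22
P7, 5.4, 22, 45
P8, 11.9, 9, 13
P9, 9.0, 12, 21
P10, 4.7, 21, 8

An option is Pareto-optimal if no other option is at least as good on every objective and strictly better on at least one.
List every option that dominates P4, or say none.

P6

P6: defect rate 8.8≤10.7, lead time 2≤6, unit cost 22≤42 — dominates P4.
Others (P1, P2, P3, P5, P7, P8, P9, P10) are each worse than P4 on at least one objective.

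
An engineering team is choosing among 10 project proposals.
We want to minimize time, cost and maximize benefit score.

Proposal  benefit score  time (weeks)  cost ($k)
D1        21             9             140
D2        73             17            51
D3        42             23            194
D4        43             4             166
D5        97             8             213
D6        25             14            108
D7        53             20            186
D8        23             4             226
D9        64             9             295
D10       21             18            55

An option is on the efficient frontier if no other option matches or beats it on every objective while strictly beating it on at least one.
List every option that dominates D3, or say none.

D2, D4, D7

D2: benefit score 73≥42, time 17≤23, cost 51≤194 — dominates D3.
D4: benefit score 43≥42, time 4≤23, cost 166≤194 — dominates D3.
D7: benefit score 53≥42, time 20≤23, cost 186≤194 — dominates D3.
Others (D1, D5, D6, D8, D9, D10) are each worse than D3 on at least one objective.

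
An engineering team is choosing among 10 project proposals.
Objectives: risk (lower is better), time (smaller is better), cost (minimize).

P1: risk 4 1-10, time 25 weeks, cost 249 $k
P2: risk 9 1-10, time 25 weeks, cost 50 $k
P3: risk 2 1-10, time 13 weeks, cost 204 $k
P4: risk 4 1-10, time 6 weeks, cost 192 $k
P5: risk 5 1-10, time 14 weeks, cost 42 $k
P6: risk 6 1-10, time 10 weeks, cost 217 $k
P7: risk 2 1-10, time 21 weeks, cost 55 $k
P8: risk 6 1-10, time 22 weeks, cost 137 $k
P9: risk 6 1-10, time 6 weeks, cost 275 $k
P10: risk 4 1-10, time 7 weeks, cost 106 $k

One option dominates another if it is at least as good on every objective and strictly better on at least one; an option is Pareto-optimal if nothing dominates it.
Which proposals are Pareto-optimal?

P1: dominated by P3 (risk 2≤4, time 13≤25, cost 204≤249).
P2: dominated by P5 (risk 5≤9, time 14≤25, cost 42≤50).
P3: not dominated.
P4: not dominated.
P5: not dominated (best cost).
P6: dominated by P4 (risk 4≤6, time 6≤10, cost 192≤217).
P7: not dominated.
P8: dominated by P5 (risk 5≤6, time 14≤22, cost 42≤137).
P9: dominated by P4 (risk 4≤6, time 6≤6, cost 192≤275).
P10: not dominated.

P3, P4, P5, P7, P10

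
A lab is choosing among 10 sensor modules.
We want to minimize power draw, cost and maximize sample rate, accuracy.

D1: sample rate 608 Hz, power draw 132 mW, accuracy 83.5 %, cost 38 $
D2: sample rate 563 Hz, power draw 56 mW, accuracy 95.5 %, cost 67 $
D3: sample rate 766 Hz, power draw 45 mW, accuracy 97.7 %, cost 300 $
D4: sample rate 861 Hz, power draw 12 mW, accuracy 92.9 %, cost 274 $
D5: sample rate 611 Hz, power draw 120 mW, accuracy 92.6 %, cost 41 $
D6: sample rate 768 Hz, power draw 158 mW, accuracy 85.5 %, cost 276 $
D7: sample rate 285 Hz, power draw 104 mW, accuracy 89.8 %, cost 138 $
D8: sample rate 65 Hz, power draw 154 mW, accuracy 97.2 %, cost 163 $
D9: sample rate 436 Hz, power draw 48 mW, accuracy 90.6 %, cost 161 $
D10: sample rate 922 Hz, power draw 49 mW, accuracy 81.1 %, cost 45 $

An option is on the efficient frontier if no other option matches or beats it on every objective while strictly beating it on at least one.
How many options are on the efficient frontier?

D1: not dominated (best cost).
D2: not dominated.
D3: not dominated (best accuracy).
D4: not dominated (best power draw).
D5: not dominated.
D6: dominated by D4 (sample rate 861≥768, power draw 12≤158, accuracy 92.9≥85.5, cost 274≤276).
D7: dominated by D2 (sample rate 563≥285, power draw 56≤104, accuracy 95.5≥89.8, cost 67≤138).
D8: not dominated.
D9: not dominated.
D10: not dominated (best sample rate).
Pareto-optimal: D1, D2, D3, D4, D5, D8, D9, D10 → 8.

8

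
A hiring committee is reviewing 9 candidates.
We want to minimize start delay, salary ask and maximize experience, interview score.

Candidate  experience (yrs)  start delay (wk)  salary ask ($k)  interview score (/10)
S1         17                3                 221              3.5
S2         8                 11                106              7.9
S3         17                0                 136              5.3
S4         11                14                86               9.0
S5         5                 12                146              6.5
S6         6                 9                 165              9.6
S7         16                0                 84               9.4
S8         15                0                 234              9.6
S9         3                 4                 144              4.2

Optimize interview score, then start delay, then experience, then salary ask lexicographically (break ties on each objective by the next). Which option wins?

S8

First maximize interview score: best is 9.6, kept {S6, S8}.
Then minimize start delay: best is 0, kept {S8}.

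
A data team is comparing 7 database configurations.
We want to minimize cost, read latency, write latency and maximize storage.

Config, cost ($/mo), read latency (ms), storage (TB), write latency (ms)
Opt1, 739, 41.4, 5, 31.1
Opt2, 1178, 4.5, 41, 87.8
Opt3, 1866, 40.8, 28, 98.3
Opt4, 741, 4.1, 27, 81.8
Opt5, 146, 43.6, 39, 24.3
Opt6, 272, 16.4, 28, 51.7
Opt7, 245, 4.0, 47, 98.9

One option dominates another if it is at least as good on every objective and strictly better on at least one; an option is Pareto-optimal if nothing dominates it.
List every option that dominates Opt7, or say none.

Opt1: worse on cost (739 vs 245).
Opt2: worse on cost (1178 vs 245).
Opt3: worse on cost (1866 vs 245).
Opt4: worse on cost (741 vs 245).
Opt5: worse on read latency (43.6 vs 4.0).
Opt6: worse on cost (272 vs 245).
No option dominates Opt7.

none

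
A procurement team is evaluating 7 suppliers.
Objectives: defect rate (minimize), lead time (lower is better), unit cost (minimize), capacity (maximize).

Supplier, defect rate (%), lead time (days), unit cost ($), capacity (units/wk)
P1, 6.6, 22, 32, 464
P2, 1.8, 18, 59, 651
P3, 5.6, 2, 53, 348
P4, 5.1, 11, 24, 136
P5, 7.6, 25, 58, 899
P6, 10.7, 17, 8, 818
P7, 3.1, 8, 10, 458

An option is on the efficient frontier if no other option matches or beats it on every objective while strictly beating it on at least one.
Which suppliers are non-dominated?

P1: not dominated.
P2: not dominated (best defect rate).
P3: not dominated (best lead time).
P4: dominated by P7 (defect rate 3.1≤5.1, lead time 8≤11, unit cost 10≤24, capacity 458≥136).
P5: not dominated (best capacity).
P6: not dominated (best unit cost).
P7: not dominated.

P1, P2, P3, P5, P6, P7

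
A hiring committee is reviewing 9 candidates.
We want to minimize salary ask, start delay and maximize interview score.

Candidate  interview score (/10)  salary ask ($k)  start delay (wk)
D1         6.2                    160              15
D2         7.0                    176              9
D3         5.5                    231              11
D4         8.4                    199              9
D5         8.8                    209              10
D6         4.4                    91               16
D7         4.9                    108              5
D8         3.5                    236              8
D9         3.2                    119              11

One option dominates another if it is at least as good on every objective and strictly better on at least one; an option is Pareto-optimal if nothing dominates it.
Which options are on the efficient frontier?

D1: not dominated.
D2: not dominated.
D3: dominated by D2 (interview score 7.0≥5.5, salary ask 176≤231, start delay 9≤11).
D4: not dominated.
D5: not dominated (best interview score).
D6: not dominated (best salary ask).
D7: not dominated (best start delay).
D8: dominated by D7 (interview score 4.9≥3.5, salary ask 108≤236, start delay 5≤8).
D9: dominated by D7 (interview score 4.9≥3.2, salary ask 108≤119, start delay 5≤11).

D1, D2, D4, D5, D6, D7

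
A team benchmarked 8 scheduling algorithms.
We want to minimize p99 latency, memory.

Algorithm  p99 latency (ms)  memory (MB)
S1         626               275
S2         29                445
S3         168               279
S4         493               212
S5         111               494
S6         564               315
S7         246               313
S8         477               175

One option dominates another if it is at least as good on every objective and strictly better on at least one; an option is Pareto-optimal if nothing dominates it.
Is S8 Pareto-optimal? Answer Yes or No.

S1: worse on p99 latency (626 vs 477).
S2: worse on memory (445 vs 175).
S3: worse on memory (279 vs 175).
S4: worse on p99 latency (493 vs 477).
S5: worse on memory (494 vs 175).
S6: worse on p99 latency (564 vs 477).
S7: worse on memory (313 vs 175).
No option is at least as good as S8 on every objective and strictly better on one.

Yes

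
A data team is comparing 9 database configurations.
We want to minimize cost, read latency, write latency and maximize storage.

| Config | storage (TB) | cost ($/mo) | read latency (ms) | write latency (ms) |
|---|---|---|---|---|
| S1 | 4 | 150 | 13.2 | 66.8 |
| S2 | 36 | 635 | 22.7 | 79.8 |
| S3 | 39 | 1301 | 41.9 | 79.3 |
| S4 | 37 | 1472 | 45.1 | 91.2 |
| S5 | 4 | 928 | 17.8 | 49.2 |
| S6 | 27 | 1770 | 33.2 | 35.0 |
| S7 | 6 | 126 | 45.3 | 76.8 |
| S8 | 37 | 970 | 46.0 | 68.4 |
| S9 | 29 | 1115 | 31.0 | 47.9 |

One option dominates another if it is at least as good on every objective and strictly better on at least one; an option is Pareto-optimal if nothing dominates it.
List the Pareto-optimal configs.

S1: not dominated (best read latency).
S2: not dominated.
S3: not dominated (best storage).
S4: dominated by S3 (storage 39≥37, cost 1301≤1472, read latency 41.9≤45.1, write latency 79.3≤91.2).
S5: not dominated.
S6: not dominated (best write latency).
S7: not dominated (best cost).
S8: not dominated.
S9: not dominated.

S1, S2, S3, S5, S6, S7, S8, S9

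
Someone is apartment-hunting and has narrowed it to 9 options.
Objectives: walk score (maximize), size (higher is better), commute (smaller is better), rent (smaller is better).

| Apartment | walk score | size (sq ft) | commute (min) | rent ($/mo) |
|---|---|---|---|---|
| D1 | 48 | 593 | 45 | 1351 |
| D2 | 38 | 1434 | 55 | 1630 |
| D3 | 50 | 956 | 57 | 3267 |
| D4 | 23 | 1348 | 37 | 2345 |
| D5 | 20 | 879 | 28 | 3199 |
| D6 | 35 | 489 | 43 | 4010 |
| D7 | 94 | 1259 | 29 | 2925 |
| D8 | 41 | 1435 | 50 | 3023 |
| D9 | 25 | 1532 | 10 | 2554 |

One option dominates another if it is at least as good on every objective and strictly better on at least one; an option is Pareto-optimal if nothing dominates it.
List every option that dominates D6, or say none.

D7

D7: walk score 94≥35, size 1259≥489, commute 29≤43, rent 2925≤4010 — dominates D6.
Others (D1, D2, D3, D4, D5, D8, D9) are each worse than D6 on at least one objective.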